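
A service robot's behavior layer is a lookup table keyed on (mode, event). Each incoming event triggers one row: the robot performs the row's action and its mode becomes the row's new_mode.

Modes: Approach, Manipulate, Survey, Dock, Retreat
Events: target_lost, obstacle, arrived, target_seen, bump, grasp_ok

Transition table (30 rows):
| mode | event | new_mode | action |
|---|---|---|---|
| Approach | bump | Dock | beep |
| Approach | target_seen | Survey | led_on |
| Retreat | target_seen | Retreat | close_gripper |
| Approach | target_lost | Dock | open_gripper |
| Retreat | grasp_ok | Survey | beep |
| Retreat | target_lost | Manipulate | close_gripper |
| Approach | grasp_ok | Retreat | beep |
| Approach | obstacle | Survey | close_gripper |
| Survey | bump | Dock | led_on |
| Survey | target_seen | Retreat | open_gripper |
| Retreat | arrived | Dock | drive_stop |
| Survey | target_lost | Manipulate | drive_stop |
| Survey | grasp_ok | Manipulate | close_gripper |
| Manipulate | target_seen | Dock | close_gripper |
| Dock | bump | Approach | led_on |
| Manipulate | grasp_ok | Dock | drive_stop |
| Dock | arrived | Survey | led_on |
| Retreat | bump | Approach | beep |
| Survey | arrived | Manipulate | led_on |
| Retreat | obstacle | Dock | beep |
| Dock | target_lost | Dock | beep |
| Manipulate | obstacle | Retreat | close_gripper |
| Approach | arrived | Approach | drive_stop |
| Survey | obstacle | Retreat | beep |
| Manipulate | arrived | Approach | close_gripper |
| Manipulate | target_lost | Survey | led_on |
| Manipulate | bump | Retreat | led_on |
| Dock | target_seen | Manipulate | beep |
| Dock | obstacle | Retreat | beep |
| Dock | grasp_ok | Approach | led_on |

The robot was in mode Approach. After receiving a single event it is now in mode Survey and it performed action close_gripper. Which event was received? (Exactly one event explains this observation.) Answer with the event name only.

try target_lost: (Approach, target_lost) → (Dock, open_gripper)
try obstacle: (Approach, obstacle) → (Survey, close_gripper)  ← matches
try arrived: (Approach, arrived) → (Approach, drive_stop)
try target_seen: (Approach, target_seen) → (Survey, led_on)
try bump: (Approach, bump) → (Dock, beep)
try grasp_ok: (Approach, grasp_ok) → (Retreat, beep)

obstacle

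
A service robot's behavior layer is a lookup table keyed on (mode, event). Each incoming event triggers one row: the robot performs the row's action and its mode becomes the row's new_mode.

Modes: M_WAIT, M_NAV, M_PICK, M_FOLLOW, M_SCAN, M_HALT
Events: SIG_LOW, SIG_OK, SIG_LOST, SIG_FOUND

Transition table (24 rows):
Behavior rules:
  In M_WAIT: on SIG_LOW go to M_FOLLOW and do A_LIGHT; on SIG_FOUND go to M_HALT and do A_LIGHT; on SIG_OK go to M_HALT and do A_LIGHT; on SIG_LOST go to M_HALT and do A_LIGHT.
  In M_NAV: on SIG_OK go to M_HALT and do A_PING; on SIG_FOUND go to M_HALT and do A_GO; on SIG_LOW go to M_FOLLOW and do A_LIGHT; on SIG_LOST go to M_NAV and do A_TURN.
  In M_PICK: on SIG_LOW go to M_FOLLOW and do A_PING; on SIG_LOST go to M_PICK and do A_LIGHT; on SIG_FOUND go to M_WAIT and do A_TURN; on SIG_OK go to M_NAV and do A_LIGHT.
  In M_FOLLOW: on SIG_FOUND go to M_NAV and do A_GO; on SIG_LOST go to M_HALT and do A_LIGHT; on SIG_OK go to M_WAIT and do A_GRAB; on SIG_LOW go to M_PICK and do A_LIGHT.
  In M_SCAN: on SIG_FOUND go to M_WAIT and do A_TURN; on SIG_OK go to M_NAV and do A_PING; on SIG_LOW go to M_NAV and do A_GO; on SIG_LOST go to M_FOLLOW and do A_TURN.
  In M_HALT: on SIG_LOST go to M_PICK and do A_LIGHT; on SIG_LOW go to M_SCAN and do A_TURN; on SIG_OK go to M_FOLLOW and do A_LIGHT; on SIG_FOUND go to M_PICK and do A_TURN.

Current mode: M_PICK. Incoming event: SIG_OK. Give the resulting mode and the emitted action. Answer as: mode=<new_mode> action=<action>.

mode=M_NAV action=A_LIGHT

current mode = M_PICK; filter table to that mode:
  (M_PICK, SIG_LOW) → (M_FOLLOW, A_PING)
  (M_PICK, SIG_LOST) → (M_PICK, A_LIGHT)
  (M_PICK, SIG_FOUND) → (M_WAIT, A_TURN)
  (M_PICK, SIG_OK) → (M_NAV, A_LIGHT)  ← event matches
event = SIG_OK selects (M_NAV, A_LIGHT)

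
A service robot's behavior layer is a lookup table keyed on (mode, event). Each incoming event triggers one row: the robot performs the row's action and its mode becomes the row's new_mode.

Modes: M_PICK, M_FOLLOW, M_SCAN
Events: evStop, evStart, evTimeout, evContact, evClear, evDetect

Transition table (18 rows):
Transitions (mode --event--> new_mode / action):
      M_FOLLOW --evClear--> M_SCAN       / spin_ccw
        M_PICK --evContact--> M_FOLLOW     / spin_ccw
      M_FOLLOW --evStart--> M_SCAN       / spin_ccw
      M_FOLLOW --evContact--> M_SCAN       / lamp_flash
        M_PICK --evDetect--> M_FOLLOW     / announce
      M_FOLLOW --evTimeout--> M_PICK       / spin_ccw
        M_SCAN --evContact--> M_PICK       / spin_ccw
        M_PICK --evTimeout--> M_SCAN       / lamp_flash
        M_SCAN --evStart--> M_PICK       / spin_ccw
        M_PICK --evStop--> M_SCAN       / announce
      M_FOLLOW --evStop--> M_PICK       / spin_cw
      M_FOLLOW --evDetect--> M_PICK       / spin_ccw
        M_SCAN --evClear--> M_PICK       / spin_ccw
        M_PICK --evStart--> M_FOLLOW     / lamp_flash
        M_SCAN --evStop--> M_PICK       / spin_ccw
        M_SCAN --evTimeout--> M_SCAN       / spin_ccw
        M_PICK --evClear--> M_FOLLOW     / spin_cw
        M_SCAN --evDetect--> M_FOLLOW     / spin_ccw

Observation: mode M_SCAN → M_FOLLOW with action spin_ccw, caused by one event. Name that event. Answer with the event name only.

evDetect

try evStop: (M_SCAN, evStop) → (M_PICK, spin_ccw)
try evStart: (M_SCAN, evStart) → (M_PICK, spin_ccw)
try evTimeout: (M_SCAN, evTimeout) → (M_SCAN, spin_ccw)
try evContact: (M_SCAN, evContact) → (M_PICK, spin_ccw)
try evClear: (M_SCAN, evClear) → (M_PICK, spin_ccw)
try evDetect: (M_SCAN, evDetect) → (M_FOLLOW, spin_ccw)  ← matches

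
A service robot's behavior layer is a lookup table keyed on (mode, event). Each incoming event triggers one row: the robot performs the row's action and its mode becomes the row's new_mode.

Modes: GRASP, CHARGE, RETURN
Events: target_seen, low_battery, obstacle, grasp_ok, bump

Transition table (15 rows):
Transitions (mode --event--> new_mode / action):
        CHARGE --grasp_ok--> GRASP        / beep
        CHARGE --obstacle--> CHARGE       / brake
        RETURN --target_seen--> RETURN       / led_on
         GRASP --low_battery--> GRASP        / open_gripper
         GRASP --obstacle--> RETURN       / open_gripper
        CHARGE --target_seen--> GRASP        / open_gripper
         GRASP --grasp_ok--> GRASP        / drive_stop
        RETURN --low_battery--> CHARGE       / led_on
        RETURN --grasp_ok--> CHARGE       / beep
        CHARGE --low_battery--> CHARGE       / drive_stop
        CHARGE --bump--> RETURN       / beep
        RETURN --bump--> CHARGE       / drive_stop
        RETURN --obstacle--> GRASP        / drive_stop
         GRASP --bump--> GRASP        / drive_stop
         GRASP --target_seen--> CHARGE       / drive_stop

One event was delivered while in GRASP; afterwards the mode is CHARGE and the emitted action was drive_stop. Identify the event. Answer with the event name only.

try target_seen: (GRASP, target_seen) → (CHARGE, drive_stop)  ← matches
try low_battery: (GRASP, low_battery) → (GRASP, open_gripper)
try obstacle: (GRASP, obstacle) → (RETURN, open_gripper)
try grasp_ok: (GRASP, grasp_ok) → (GRASP, drive_stop)
try bump: (GRASP, bump) → (GRASP, drive_stop)

target_seen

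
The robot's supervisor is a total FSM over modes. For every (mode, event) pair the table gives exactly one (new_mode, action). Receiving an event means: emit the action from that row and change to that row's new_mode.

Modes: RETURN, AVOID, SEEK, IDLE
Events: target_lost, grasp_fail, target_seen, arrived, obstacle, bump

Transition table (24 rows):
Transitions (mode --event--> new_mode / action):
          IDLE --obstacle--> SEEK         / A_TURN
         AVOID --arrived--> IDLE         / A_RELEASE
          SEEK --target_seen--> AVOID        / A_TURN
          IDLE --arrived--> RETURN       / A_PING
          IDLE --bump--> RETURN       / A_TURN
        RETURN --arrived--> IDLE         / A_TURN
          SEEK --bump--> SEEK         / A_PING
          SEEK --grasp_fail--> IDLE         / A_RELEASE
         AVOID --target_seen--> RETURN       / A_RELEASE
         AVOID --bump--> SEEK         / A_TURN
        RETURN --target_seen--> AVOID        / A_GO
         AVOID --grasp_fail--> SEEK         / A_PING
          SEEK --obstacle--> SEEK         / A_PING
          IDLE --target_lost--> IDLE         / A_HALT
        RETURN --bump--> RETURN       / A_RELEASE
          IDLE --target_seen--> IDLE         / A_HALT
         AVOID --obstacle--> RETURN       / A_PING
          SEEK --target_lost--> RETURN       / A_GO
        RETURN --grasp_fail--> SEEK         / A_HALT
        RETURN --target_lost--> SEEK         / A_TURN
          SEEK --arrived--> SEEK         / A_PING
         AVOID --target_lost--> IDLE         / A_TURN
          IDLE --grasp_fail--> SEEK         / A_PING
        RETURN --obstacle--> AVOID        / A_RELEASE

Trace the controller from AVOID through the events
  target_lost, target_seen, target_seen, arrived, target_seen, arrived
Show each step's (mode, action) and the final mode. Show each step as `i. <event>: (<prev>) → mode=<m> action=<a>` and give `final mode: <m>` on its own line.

1. target_lost: (AVOID) → mode=IDLE action=A_TURN
2. target_seen: (IDLE) → mode=IDLE action=A_HALT
3. target_seen: (IDLE) → mode=IDLE action=A_HALT
4. arrived: (IDLE) → mode=RETURN action=A_PING
5. target_seen: (RETURN) → mode=AVOID action=A_GO
6. arrived: (AVOID) → mode=IDLE action=A_RELEASE

final mode: IDLE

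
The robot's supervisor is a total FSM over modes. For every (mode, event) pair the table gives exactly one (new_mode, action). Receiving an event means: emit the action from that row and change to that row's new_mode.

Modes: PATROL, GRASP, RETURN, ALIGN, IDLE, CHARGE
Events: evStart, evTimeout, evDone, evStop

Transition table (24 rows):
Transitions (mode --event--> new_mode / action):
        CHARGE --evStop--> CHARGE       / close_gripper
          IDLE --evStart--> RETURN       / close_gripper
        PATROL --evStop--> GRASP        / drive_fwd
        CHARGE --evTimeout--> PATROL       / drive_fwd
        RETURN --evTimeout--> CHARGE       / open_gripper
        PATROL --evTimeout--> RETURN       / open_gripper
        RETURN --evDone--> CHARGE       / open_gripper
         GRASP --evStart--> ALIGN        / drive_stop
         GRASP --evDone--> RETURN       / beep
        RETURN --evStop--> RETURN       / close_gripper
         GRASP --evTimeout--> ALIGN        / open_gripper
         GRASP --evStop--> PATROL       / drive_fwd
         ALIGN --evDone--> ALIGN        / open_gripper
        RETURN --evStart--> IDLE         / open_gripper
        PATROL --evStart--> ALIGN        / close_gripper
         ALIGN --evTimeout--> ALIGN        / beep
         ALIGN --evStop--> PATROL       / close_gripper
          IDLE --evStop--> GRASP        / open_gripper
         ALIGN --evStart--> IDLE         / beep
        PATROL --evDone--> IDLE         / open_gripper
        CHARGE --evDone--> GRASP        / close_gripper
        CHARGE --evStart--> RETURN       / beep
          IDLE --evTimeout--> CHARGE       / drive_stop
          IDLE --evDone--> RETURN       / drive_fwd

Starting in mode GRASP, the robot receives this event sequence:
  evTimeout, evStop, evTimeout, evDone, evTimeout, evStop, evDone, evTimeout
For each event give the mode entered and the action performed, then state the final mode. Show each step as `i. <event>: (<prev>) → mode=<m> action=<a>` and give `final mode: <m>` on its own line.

final mode: CHARGE

1. evTimeout: (GRASP) → mode=ALIGN action=open_gripper
2. evStop: (ALIGN) → mode=PATROL action=close_gripper
3. evTimeout: (PATROL) → mode=RETURN action=open_gripper
4. evDone: (RETURN) → mode=CHARGE action=open_gripper
5. evTimeout: (CHARGE) → mode=PATROL action=drive_fwd
6. evStop: (PATROL) → mode=GRASP action=drive_fwd
7. evDone: (GRASP) → mode=RETURN action=beep
8. evTimeout: (RETURN) → mode=CHARGE action=open_gripper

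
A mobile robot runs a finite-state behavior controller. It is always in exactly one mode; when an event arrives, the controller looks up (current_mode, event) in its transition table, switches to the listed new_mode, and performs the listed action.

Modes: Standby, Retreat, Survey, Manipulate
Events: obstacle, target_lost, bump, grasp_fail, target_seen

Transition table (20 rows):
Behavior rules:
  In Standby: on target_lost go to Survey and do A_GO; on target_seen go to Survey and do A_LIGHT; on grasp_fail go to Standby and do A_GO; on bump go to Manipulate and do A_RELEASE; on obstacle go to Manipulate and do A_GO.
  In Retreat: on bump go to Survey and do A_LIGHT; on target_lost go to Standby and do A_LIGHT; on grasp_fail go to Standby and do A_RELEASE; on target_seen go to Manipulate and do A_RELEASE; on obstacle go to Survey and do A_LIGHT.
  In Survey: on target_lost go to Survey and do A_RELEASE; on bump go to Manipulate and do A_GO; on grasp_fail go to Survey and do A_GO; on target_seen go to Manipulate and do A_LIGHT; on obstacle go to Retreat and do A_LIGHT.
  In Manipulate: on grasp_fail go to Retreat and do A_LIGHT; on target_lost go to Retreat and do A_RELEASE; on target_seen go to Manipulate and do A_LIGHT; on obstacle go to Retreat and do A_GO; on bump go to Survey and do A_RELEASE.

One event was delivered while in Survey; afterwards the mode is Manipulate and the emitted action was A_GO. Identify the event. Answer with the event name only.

try obstacle: (Survey, obstacle) → (Retreat, A_LIGHT)
try target_lost: (Survey, target_lost) → (Survey, A_RELEASE)
try bump: (Survey, bump) → (Manipulate, A_GO)  ← matches
try grasp_fail: (Survey, grasp_fail) → (Survey, A_GO)
try target_seen: (Survey, target_seen) → (Manipulate, A_LIGHT)

bump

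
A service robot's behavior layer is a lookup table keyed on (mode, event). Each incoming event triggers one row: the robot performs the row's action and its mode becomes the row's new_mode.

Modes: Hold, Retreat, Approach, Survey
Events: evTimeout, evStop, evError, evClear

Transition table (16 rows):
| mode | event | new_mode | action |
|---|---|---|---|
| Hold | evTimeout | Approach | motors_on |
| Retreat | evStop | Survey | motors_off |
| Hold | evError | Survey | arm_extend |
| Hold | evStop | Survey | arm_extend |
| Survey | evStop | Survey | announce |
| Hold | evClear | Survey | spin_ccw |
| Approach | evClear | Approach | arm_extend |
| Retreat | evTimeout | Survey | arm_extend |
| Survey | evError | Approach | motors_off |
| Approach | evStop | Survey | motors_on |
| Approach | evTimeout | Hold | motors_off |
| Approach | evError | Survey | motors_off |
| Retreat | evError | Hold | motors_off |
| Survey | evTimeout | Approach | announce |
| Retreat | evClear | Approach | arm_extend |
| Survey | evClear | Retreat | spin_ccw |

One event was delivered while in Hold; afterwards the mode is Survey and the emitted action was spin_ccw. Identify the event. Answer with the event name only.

try evTimeout: (Hold, evTimeout) → (Approach, motors_on)
try evStop: (Hold, evStop) → (Survey, arm_extend)
try evError: (Hold, evError) → (Survey, arm_extend)
try evClear: (Hold, evClear) → (Survey, spin_ccw)  ← matches

evClear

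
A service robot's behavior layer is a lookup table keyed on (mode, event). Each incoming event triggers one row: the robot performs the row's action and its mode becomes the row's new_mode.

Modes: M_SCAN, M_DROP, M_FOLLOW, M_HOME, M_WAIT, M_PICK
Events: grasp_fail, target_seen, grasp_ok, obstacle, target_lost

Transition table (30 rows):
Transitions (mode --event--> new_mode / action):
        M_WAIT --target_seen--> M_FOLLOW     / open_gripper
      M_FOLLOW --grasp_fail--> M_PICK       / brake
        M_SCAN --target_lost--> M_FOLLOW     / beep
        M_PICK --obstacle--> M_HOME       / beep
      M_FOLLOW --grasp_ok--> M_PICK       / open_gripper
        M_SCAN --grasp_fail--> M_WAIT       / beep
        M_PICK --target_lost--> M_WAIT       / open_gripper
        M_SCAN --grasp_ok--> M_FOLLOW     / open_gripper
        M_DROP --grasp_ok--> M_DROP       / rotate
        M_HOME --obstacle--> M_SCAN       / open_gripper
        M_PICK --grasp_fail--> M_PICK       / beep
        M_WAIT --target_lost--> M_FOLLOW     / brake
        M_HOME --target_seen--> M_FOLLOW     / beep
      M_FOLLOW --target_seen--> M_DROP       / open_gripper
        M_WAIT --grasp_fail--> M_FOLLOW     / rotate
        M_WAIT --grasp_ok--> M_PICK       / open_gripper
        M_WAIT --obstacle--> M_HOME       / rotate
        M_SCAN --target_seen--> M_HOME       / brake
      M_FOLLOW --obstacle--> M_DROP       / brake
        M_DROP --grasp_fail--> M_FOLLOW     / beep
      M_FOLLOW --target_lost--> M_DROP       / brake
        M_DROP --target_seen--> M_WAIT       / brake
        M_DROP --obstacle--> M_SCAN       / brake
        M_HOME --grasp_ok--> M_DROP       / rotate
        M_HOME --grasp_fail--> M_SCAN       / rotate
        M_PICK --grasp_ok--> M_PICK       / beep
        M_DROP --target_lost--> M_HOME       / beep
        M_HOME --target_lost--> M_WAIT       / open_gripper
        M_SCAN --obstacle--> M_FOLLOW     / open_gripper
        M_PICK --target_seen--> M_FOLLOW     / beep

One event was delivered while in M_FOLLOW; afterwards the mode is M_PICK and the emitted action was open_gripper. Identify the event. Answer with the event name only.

grasp_ok

try grasp_fail: (M_FOLLOW, grasp_fail) → (M_PICK, brake)
try target_seen: (M_FOLLOW, target_seen) → (M_DROP, open_gripper)
try grasp_ok: (M_FOLLOW, grasp_ok) → (M_PICK, open_gripper)  ← matches
try obstacle: (M_FOLLOW, obstacle) → (M_DROP, brake)
try target_lost: (M_FOLLOW, target_lost) → (M_DROP, brake)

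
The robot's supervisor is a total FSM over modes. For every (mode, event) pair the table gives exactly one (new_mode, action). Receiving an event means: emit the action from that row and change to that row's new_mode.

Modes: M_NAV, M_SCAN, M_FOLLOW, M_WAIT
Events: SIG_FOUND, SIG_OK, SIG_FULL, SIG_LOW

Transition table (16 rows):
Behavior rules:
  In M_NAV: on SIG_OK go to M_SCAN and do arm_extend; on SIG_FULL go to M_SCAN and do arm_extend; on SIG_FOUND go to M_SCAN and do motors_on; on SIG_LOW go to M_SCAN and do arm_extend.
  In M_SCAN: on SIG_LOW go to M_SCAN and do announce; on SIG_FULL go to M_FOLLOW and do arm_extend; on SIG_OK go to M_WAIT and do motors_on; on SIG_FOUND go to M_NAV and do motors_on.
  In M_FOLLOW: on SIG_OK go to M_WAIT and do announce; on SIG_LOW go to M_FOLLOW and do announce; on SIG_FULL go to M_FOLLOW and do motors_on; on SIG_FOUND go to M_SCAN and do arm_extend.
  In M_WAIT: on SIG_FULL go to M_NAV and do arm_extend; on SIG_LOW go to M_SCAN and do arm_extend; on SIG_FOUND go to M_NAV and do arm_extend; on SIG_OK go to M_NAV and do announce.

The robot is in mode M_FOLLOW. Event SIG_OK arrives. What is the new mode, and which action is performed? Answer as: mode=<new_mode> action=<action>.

current mode = M_FOLLOW; filter table to that mode:
  (M_FOLLOW, SIG_OK) → (M_WAIT, announce)  ← event matches
  (M_FOLLOW, SIG_LOW) → (M_FOLLOW, announce)
  (M_FOLLOW, SIG_FULL) → (M_FOLLOW, motors_on)
  (M_FOLLOW, SIG_FOUND) → (M_SCAN, arm_extend)
event = SIG_OK selects (M_WAIT, announce)

mode=M_WAIT action=announce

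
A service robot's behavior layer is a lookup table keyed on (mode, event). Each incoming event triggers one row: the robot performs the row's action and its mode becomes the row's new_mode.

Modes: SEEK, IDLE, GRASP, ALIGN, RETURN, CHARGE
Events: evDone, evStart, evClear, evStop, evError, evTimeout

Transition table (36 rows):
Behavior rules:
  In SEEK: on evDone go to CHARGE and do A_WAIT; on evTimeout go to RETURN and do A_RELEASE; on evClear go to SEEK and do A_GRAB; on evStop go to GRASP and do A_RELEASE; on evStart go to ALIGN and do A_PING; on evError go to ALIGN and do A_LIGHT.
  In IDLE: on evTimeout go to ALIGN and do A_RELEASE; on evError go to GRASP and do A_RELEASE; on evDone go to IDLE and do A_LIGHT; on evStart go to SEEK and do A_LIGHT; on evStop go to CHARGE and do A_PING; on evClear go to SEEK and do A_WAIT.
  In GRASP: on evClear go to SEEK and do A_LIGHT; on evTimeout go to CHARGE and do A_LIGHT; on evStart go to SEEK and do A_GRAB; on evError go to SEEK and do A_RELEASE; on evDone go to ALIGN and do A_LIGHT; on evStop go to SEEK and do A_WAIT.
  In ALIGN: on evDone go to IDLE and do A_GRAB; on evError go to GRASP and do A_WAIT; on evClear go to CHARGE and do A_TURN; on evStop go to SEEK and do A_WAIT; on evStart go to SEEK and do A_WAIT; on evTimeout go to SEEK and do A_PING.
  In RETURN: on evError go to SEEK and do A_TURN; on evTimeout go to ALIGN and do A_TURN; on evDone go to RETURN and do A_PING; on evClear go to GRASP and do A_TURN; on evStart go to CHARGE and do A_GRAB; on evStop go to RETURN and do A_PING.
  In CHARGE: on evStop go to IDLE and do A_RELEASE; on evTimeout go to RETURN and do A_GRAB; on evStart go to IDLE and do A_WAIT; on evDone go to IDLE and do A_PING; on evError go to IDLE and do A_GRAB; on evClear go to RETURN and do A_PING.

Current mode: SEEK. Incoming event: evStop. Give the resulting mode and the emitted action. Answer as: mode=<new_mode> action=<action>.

mode=GRASP action=A_RELEASE

current mode = SEEK; filter table to that mode:
  (SEEK, evDone) → (CHARGE, A_WAIT)
  (SEEK, evTimeout) → (RETURN, A_RELEASE)
  (SEEK, evClear) → (SEEK, A_GRAB)
  (SEEK, evStop) → (GRASP, A_RELEASE)  ← event matches
  (SEEK, evStart) → (ALIGN, A_PING)
  (SEEK, evError) → (ALIGN, A_LIGHT)
event = evStop selects (GRASP, A_RELEASE)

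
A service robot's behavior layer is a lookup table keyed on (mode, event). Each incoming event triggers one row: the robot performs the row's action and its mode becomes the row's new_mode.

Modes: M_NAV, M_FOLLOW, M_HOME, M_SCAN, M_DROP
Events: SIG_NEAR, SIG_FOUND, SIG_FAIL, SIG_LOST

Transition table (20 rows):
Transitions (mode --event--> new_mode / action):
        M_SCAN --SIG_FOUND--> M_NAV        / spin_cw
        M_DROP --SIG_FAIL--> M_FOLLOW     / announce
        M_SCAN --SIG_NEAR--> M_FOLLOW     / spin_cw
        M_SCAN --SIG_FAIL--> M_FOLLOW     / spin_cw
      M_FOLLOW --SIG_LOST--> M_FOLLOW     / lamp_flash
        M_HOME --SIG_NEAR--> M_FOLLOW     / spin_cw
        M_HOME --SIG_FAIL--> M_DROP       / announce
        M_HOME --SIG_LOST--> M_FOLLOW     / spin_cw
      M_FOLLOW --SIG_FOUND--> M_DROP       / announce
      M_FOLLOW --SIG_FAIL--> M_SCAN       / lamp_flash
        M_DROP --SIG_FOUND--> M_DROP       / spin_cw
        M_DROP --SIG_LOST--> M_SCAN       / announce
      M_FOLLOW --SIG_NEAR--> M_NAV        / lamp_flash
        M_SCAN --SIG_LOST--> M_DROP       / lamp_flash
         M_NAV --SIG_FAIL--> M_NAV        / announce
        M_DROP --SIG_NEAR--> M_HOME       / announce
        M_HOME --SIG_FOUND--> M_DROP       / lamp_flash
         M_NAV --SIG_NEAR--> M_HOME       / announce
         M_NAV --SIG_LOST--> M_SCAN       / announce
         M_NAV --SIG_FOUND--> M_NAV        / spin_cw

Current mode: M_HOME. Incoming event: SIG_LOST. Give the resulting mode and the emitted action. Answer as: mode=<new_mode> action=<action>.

current mode = M_HOME; filter table to that mode:
  (M_HOME, SIG_NEAR) → (M_FOLLOW, spin_cw)
  (M_HOME, SIG_FAIL) → (M_DROP, announce)
  (M_HOME, SIG_LOST) → (M_FOLLOW, spin_cw)  ← event matches
  (M_HOME, SIG_FOUND) → (M_DROP, lamp_flash)
event = SIG_LOST selects (M_FOLLOW, spin_cw)

mode=M_FOLLOW action=spin_cw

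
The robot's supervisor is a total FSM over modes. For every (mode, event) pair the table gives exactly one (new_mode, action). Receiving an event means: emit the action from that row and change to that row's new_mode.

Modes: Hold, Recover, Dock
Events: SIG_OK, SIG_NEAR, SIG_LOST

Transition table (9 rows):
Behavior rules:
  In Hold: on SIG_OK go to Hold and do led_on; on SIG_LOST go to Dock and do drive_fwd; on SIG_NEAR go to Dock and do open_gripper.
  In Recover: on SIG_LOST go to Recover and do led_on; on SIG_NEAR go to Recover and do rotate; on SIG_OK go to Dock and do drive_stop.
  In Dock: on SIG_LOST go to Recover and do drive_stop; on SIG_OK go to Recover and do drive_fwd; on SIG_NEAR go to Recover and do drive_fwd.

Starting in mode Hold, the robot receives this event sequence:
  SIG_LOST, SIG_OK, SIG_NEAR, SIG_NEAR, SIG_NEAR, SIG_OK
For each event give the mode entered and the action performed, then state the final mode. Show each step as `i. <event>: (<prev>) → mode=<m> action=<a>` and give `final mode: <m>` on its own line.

1. SIG_LOST: (Hold) → mode=Dock action=drive_fwd
2. SIG_OK: (Dock) → mode=Recover action=drive_fwd
3. SIG_NEAR: (Recover) → mode=Recover action=rotate
4. SIG_NEAR: (Recover) → mode=Recover action=rotate
5. SIG_NEAR: (Recover) → mode=Recover action=rotate
6. SIG_OK: (Recover) → mode=Dock action=drive_stop

final mode: Dock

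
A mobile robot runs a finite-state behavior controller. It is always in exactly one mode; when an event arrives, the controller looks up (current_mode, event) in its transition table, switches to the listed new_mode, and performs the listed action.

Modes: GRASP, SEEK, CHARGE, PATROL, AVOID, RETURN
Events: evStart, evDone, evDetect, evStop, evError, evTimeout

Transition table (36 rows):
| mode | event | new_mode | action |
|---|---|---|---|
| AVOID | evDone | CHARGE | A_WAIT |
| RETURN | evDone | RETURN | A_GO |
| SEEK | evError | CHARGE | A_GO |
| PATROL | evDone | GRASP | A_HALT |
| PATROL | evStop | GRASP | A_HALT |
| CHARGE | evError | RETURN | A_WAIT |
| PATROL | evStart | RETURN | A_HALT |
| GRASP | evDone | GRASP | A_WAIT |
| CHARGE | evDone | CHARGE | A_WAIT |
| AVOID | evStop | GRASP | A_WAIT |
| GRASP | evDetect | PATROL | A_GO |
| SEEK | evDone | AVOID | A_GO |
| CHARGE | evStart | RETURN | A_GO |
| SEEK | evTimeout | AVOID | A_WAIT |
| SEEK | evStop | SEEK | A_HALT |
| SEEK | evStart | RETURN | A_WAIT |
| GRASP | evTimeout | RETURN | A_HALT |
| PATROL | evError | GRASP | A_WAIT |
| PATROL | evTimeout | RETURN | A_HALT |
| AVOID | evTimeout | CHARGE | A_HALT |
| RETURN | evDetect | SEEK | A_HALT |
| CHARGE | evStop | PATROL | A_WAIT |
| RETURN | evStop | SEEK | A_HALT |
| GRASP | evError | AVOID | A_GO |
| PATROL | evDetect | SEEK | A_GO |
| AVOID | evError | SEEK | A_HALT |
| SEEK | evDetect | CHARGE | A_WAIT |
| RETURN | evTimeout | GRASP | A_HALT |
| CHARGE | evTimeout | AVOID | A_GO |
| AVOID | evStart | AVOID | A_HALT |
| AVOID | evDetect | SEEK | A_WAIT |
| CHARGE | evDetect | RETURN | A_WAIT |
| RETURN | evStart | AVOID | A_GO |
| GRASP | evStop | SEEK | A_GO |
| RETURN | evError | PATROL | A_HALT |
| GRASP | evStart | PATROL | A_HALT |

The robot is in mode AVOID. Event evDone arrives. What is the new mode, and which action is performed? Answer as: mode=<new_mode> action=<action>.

mode=CHARGE action=A_WAIT

current mode = AVOID; filter table to that mode:
  (AVOID, evDone) → (CHARGE, A_WAIT)  ← event matches
  (AVOID, evStop) → (GRASP, A_WAIT)
  (AVOID, evTimeout) → (CHARGE, A_HALT)
  (AVOID, evError) → (SEEK, A_HALT)
  (AVOID, evStart) → (AVOID, A_HALT)
  (AVOID, evDetect) → (SEEK, A_WAIT)
event = evDone selects (CHARGE, A_WAIT)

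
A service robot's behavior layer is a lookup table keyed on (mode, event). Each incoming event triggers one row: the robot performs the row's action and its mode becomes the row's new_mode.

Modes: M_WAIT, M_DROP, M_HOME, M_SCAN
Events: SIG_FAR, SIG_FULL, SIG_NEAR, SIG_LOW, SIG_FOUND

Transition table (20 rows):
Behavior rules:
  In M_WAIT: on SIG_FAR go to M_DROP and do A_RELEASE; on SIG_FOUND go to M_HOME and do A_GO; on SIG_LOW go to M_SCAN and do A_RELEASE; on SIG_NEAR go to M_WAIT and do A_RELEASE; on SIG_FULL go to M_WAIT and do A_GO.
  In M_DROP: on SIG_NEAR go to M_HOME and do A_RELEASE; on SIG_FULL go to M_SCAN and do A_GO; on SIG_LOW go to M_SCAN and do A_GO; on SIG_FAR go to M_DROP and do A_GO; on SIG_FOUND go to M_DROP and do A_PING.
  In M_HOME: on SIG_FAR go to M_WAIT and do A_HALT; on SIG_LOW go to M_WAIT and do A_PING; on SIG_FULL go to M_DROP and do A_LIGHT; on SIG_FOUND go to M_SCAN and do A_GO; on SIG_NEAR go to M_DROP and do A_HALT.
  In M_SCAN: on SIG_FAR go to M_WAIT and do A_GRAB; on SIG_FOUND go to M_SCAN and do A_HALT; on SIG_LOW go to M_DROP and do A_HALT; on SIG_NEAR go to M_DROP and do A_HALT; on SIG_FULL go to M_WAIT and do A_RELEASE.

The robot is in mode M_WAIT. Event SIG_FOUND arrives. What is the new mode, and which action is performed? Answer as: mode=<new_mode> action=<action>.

mode=M_HOME action=A_GO

current mode = M_WAIT; filter table to that mode:
  (M_WAIT, SIG_FAR) → (M_DROP, A_RELEASE)
  (M_WAIT, SIG_FOUND) → (M_HOME, A_GO)  ← event matches
  (M_WAIT, SIG_LOW) → (M_SCAN, A_RELEASE)
  (M_WAIT, SIG_NEAR) → (M_WAIT, A_RELEASE)
  (M_WAIT, SIG_FULL) → (M_WAIT, A_GO)
event = SIG_FOUND selects (M_HOME, A_GO)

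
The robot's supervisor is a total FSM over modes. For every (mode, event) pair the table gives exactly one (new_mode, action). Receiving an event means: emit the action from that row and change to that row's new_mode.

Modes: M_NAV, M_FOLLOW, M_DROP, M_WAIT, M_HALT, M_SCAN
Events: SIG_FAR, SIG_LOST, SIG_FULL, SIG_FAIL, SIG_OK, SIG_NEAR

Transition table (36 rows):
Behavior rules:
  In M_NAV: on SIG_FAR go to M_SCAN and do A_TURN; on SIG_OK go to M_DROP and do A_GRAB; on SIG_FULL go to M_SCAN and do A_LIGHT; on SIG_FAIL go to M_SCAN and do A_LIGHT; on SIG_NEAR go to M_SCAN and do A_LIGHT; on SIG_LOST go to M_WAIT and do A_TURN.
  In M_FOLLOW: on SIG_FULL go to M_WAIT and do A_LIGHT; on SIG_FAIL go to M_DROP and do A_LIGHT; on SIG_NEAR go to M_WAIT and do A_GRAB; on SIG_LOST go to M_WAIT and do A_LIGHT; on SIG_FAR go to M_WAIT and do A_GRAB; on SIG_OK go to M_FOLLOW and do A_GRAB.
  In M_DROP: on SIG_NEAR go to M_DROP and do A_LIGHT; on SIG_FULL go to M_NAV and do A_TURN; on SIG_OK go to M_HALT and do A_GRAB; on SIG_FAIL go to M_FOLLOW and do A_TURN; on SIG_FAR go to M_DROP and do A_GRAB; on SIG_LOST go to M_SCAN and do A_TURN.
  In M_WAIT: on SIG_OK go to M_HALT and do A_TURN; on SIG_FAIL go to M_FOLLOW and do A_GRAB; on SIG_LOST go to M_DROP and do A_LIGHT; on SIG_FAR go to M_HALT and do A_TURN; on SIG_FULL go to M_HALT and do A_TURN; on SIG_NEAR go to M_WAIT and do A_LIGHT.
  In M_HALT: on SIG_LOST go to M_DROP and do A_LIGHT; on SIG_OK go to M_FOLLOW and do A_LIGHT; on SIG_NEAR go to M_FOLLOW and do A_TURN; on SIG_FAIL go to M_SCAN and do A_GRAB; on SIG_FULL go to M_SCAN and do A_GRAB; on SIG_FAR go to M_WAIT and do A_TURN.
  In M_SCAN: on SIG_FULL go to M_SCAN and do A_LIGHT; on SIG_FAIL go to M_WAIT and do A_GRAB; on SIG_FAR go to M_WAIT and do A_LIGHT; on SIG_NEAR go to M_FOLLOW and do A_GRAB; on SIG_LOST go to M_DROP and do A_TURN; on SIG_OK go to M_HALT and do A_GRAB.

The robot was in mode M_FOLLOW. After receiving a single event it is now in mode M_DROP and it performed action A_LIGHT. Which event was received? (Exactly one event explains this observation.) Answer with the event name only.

SIG_FAIL

try SIG_FAR: (M_FOLLOW, SIG_FAR) → (M_WAIT, A_GRAB)
try SIG_LOST: (M_FOLLOW, SIG_LOST) → (M_WAIT, A_LIGHT)
try SIG_FULL: (M_FOLLOW, SIG_FULL) → (M_WAIT, A_LIGHT)
try SIG_FAIL: (M_FOLLOW, SIG_FAIL) → (M_DROP, A_LIGHT)  ← matches
try SIG_OK: (M_FOLLOW, SIG_OK) → (M_FOLLOW, A_GRAB)
try SIG_NEAR: (M_FOLLOW, SIG_NEAR) → (M_WAIT, A_GRAB)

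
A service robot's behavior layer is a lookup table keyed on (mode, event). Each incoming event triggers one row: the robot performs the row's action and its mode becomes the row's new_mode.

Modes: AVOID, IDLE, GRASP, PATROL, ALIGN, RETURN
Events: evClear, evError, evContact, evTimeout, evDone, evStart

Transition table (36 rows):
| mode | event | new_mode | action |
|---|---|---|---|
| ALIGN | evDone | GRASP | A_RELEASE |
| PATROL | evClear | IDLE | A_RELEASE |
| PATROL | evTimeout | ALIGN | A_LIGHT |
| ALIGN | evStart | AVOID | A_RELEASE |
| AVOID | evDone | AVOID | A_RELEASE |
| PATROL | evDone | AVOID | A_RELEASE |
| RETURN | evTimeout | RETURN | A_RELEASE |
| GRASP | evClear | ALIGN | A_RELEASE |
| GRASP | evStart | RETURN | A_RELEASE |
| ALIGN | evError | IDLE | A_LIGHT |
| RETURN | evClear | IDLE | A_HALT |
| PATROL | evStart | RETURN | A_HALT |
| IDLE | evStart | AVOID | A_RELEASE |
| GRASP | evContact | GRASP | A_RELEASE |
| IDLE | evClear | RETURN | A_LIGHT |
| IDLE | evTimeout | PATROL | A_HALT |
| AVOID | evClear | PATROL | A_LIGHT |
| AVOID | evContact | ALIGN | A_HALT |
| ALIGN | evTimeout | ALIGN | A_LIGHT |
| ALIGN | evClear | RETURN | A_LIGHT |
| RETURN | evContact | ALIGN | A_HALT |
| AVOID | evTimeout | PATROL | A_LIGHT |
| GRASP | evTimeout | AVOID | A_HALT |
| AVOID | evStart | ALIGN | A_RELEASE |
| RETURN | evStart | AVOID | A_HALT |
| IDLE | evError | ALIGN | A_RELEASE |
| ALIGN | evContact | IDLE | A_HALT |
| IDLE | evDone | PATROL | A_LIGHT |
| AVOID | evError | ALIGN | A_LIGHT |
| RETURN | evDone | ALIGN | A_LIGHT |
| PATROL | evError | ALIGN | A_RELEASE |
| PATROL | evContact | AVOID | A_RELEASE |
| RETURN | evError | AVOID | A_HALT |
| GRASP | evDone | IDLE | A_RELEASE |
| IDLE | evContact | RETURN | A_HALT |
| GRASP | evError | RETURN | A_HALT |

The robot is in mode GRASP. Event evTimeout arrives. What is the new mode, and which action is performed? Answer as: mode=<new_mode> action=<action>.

mode=AVOID action=A_HALT

current mode = GRASP; filter table to that mode:
  (GRASP, evClear) → (ALIGN, A_RELEASE)
  (GRASP, evStart) → (RETURN, A_RELEASE)
  (GRASP, evContact) → (GRASP, A_RELEASE)
  (GRASP, evTimeout) → (AVOID, A_HALT)  ← event matches
  (GRASP, evDone) → (IDLE, A_RELEASE)
  (GRASP, evError) → (RETURN, A_HALT)
event = evTimeout selects (AVOID, A_HALT)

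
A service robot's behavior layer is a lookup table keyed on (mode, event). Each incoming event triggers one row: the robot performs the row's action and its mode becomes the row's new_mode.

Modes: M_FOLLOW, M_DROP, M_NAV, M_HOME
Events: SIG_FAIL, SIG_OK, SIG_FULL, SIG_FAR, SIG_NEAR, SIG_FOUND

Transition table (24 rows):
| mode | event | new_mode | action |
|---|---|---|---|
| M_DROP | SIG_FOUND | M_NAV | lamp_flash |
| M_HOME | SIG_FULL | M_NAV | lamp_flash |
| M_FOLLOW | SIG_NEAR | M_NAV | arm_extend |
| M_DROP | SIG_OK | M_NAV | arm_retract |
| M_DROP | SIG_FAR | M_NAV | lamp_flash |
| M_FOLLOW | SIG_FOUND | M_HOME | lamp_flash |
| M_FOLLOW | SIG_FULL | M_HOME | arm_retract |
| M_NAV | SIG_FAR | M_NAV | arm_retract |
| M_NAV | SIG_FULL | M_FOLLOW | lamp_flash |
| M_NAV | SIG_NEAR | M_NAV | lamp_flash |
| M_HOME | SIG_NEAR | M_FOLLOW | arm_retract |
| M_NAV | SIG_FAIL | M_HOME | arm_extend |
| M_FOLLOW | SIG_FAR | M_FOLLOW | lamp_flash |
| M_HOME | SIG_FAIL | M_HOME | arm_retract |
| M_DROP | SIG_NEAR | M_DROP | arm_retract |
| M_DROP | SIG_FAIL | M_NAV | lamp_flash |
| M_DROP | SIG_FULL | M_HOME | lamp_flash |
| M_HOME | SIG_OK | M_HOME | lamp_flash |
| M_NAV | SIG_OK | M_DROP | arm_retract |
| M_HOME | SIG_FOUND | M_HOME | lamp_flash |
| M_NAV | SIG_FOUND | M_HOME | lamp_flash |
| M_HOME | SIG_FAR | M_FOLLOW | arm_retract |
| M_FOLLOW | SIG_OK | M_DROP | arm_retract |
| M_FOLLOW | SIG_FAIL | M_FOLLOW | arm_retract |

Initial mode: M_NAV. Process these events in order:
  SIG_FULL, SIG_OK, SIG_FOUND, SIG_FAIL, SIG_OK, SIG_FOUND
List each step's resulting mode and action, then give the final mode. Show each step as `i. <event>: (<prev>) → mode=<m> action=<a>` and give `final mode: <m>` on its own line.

1. SIG_FULL: (M_NAV) → mode=M_FOLLOW action=lamp_flash
2. SIG_OK: (M_FOLLOW) → mode=M_DROP action=arm_retract
3. SIG_FOUND: (M_DROP) → mode=M_NAV action=lamp_flash
4. SIG_FAIL: (M_NAV) → mode=M_HOME action=arm_extend
5. SIG_OK: (M_HOME) → mode=M_HOME action=lamp_flash
6. SIG_FOUND: (M_HOME) → mode=M_HOME action=lamp_flash

final mode: M_HOME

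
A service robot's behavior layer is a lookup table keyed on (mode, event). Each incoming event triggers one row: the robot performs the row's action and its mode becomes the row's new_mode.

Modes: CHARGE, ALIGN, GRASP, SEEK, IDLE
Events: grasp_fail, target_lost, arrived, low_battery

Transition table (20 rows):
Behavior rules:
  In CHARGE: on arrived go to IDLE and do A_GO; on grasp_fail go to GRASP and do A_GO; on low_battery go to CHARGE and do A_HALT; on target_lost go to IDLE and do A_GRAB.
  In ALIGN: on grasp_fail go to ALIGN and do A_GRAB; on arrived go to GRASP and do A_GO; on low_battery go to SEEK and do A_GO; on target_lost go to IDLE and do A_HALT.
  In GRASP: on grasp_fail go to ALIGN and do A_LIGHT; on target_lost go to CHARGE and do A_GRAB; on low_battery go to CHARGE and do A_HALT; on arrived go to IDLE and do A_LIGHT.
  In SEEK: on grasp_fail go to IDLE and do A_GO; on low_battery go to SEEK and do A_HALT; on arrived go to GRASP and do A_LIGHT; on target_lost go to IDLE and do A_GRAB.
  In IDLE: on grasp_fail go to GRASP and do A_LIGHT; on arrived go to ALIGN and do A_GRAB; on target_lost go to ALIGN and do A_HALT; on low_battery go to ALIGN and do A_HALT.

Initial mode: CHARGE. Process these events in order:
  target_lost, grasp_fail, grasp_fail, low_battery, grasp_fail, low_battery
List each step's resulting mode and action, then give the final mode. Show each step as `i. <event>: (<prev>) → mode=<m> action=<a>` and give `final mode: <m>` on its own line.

final mode: ALIGN

1. target_lost: (CHARGE) → mode=IDLE action=A_GRAB
2. grasp_fail: (IDLE) → mode=GRASP action=A_LIGHT
3. grasp_fail: (GRASP) → mode=ALIGN action=A_LIGHT
4. low_battery: (ALIGN) → mode=SEEK action=A_GO
5. grasp_fail: (SEEK) → mode=IDLE action=A_GO
6. low_battery: (IDLE) → mode=ALIGN action=A_HALT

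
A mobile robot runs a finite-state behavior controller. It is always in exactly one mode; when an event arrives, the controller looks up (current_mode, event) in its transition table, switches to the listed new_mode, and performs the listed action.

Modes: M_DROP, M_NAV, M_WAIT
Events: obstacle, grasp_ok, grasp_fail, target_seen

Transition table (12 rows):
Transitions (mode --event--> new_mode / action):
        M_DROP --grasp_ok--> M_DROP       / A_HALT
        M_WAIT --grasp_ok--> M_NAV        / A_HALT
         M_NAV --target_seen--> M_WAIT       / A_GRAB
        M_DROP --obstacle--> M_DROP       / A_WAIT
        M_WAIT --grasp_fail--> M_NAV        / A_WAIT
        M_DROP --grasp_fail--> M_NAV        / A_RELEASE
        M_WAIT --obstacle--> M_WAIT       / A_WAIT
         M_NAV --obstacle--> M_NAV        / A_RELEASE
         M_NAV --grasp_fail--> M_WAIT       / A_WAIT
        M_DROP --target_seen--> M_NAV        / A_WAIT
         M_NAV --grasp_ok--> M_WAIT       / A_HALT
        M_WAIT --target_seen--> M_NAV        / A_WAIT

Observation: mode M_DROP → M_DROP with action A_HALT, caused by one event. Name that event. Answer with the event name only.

try obstacle: (M_DROP, obstacle) → (M_DROP, A_WAIT)
try grasp_ok: (M_DROP, grasp_ok) → (M_DROP, A_HALT)  ← matches
try grasp_fail: (M_DROP, grasp_fail) → (M_NAV, A_RELEASE)
try target_seen: (M_DROP, target_seen) → (M_NAV, A_WAIT)

grasp_ok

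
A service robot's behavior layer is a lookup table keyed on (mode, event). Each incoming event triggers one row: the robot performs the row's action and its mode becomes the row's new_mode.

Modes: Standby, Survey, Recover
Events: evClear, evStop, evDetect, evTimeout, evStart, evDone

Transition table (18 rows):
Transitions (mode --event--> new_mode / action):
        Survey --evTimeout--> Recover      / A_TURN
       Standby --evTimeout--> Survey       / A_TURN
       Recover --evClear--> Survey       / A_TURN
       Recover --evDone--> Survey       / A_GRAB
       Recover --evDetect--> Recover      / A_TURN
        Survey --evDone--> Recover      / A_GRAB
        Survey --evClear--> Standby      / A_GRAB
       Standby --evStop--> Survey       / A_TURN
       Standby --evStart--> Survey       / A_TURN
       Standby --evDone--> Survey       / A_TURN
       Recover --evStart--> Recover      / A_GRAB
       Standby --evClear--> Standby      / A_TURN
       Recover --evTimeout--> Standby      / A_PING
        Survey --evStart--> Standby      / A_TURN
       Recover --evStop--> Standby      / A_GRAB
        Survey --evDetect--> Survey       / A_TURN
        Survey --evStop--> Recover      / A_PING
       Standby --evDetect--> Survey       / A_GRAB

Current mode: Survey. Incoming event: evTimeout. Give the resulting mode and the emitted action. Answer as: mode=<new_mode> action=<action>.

mode=Recover action=A_TURN

current mode = Survey; filter table to that mode:
  (Survey, evTimeout) → (Recover, A_TURN)  ← event matches
  (Survey, evDone) → (Recover, A_GRAB)
  (Survey, evClear) → (Standby, A_GRAB)
  (Survey, evStart) → (Standby, A_TURN)
  (Survey, evDetect) → (Survey, A_TURN)
  (Survey, evStop) → (Recover, A_PING)
event = evTimeout selects (Recover, A_TURN)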